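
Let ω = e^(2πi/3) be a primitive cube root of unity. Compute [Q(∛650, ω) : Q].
[Q(∛650, ω) : Q] = 6

[Q(∛650):Q] = 3 (min poly x^3 - 650, irreducible since 650 is not a perfect cube). [Q(ω):Q] = 2 (min poly x^2 + x + 1). Since Q(∛650) ⊂ R and ω ∉ R, we have ω ∉ Q(∛650), so x^2 + x + 1 remains irreducible over Q(∛650) and [Q(∛650, ω) : Q(∛650)] = 2. By the tower law, [Q(∛650, ω) : Q] = 3 · 2 = 6. (In fact Q(∛650, ω) is the splitting field of x^3 - 650 over Q.)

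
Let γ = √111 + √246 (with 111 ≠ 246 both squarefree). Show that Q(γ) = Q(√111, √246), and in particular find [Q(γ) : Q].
[Q(γ) : Q] = 4 (equivalently, Q(γ) = Q(√111, √246))

Obviously Q(γ) ⊆ Q(√111, √246), and [Q(√111, √246):Q] = 4 (since 111, 246 are distinct squarefree integers > 1 with 27306 not a perfect square). To show equality we compute the minimal polynomial of γ. From γ = √111 + √246: γ^2 = 111 + 2√(27306) + 246 = 357 + 2√(27306), so γ^2 - 357 = 2√(27306); squaring, (γ^2 - 357)^2 = 4·27306, i.e. γ^4 - 714γ^2 + 127449 - 109224 = 0, i.e. γ^4 - 714γ^2 + 18225 = 0. So γ is a root of x^4 - 714x^2 + 18225. This polynomial is irreducible over Q: it has no rational root (each ±√111 ± √246 is irrational), and any factorization into two quadratics over Q would force √(27306) ∈ Q (pairing opposite roots) or √111, √246 ∈ Q (other pairings), all impossible. Hence [Q(γ):Q] = 4 = [Q(√111, √246):Q], so Q(γ) = Q(√111, √246).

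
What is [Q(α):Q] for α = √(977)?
[Q(α):Q] = 2

[Q(α):Q] equals the degree of the minimal polynomial of α. Here α^2 = 977 and x^2 - 977 is irreducible (d = 977 is squarefree, ≠ 1, hence not a square), so deg(m_α) = 2. Thus [Q(α):Q] = 2.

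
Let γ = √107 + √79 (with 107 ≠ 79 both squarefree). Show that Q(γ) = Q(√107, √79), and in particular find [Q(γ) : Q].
[Q(γ) : Q] = 4 (equivalently, Q(γ) = Q(√107, √79))

Obviously Q(γ) ⊆ Q(√107, √79), and [Q(√107, √79):Q] = 4 (since 107, 79 are distinct squarefree integers > 1 with 8453 not a perfect square). To show equality we compute the minimal polynomial of γ. From γ = √107 + √79: γ^2 = 107 + 2√(8453) + 79 = 186 + 2√(8453), so γ^2 - 186 = 2√(8453); squaring, (γ^2 - 186)^2 = 4·8453, i.e. γ^4 - 372γ^2 + 34596 - 33812 = 0, i.e. γ^4 - 372γ^2 + 784 = 0. So γ is a root of x^4 - 372x^2 + 784. This polynomial is irreducible over Q: it has no rational root (each ±√107 ± √79 is irrational), and any factorization into two quadratics over Q would force √(8453) ∈ Q (pairing opposite roots) or √107, √79 ∈ Q (other pairings), all impossible. Hence [Q(γ):Q] = 4 = [Q(√107, √79):Q], so Q(γ) = Q(√107, √79).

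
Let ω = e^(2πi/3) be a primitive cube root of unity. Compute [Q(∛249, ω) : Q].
[Q(∛249, ω) : Q] = 6

[Q(∛249):Q] = 3 (min poly x^3 - 249, irreducible since 249 is not a perfect cube). [Q(ω):Q] = 2 (min poly x^2 + x + 1). Since Q(∛249) ⊂ R and ω ∉ R, we have ω ∉ Q(∛249), so x^2 + x + 1 remains irreducible over Q(∛249) and [Q(∛249, ω) : Q(∛249)] = 2. By the tower law, [Q(∛249, ω) : Q] = 3 · 2 = 6. (In fact Q(∛249, ω) is the splitting field of x^3 - 249 over Q.)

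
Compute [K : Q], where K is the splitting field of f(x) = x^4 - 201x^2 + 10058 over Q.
[K : Q] = 4

Solving the quadratic in x^2: x^2 = (201 ± √(201^2 - 4·10058))/2 = (201 ± √169)/2 = (201 ± 13)/2, giving x^2 = 94 or x^2 = 107. So f(x) = (x^2 - 94)(x^2 - 107) and the roots of f are ±√94, ±√107. Hence the splitting field is K = Q(√94, √107). Since 94 and 107 are distinct squarefree integers > 1, their product 10058 is not a perfect square, so √107 ∉ Q(√94). By the tower law [K:Q] = [Q(√94,√107):Q(√94)] · [Q(√94):Q] = 2 · 2 = 4.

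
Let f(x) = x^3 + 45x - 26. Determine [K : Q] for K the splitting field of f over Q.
[K : Q] = 6

By the rational root test, any rational root of the monic integer polynomial f(x) = x^3 + 45x - 26 must be an integer dividing the constant term -26, i.e. one of ±{1, 2, 13, 26}. Evaluating: f(1) = 20, f(-1) = -72, f(2) = 72, f(-2) = -124, f(13) = 2756, f(-13) = -2808, f(26) = 18720, f(-26) = -18772; none is 0, so f has no rational root and is therefore irreducible over Q (a cubic with no linear factor over a field is irreducible). For an irreducible cubic, the Galois group is A_3 or S_3 according as the discriminant disc(f) = -4a^3 - 27b^2 = -4·(45)^3 - 27·(-26)^2 = -382752 is or is not a square in Q. Here disc(f) = -382752 is not a perfect square in Q, so the Galois group of f over Q is not contained in A_3 and must be all of S_3. The splitting field has degree |S_3| = 6 over Q, so [K : Q] = 6.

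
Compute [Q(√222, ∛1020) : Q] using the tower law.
[Q(√222, ∛1020) : Q] = 6

Let L = Q(√222, ∛1020). Since Q(√222) ⊂ L and [Q(√222):Q] = 2, the tower law gives 2 | [L:Q]. Likewise Q(∛1020) ⊂ L with [Q(∛1020):Q] = 3 (because 1020 is not a perfect cube), so 3 | [L:Q]. As gcd(2,3) = 1, [L:Q] is divisible by 6. Conversely L is generated over Q by √222 and ∛1020, so [L:Q] ≤ 2·3 = 6. Therefore [Q(√222, ∛1020) : Q] = 6.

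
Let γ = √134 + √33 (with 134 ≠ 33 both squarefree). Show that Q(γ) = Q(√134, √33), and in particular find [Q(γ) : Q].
[Q(γ) : Q] = 4 (equivalently, Q(γ) = Q(√134, √33))

Obviously Q(γ) ⊆ Q(√134, √33), and [Q(√134, √33):Q] = 4 (since 134, 33 are distinct squarefree integers > 1 with 4422 not a perfect square). To show equality we compute the minimal polynomial of γ. From γ = √134 + √33: γ^2 = 134 + 2√(4422) + 33 = 167 + 2√(4422), so γ^2 - 167 = 2√(4422); squaring, (γ^2 - 167)^2 = 4·4422, i.e. γ^4 - 334γ^2 + 27889 - 17688 = 0, i.e. γ^4 - 334γ^2 + 10201 = 0. So γ is a root of x^4 - 334x^2 + 10201. This polynomial is irreducible over Q: it has no rational root (each ±√134 ± √33 is irrational), and any factorization into two quadratics over Q would force √(4422) ∈ Q (pairing opposite roots) or √134, √33 ∈ Q (other pairings), all impossible. Hence [Q(γ):Q] = 4 = [Q(√134, √33):Q], so Q(γ) = Q(√134, √33).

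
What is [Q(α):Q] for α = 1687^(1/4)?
[Q(α):Q] = 4

α is a root of x^4 - 1687. By Eisenstein's criterion at the prime p = 7 (which divides the constant term 1687 but p^2 = 49 does not, since 1687 is squarefree), x^4 - 1687 is irreducible over Q. Hence [Q(α):Q] = 4.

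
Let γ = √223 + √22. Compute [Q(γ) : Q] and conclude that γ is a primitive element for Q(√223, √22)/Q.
[Q(γ) : Q] = 4 (equivalently, Q(γ) = Q(√223, √22))

Obviously Q(γ) ⊆ Q(√223, √22), and [Q(√223, √22):Q] = 4 (since 223, 22 are distinct squarefree integers > 1 with 4906 not a perfect square). To show equality we compute the minimal polynomial of γ. From γ = √223 + √22: γ^2 = 223 + 2√(4906) + 22 = 245 + 2√(4906), so γ^2 - 245 = 2√(4906); squaring, (γ^2 - 245)^2 = 4·4906, i.e. γ^4 - 490γ^2 + 60025 - 19624 = 0, i.e. γ^4 - 490γ^2 + 40401 = 0. So γ is a root of x^4 - 490x^2 + 40401. This polynomial is irreducible over Q: it has no rational root (each ±√223 ± √22 is irrational), and any factorization into two quadratics over Q would force √(4906) ∈ Q (pairing opposite roots) or √223, √22 ∈ Q (other pairings), all impossible. Hence [Q(γ):Q] = 4 = [Q(√223, √22):Q], so Q(γ) = Q(√223, √22).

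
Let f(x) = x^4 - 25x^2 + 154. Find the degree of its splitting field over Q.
[K : Q] = 4

Solving the quadratic in x^2: x^2 = (25 ± √(25^2 - 4·154))/2 = (25 ± √9)/2 = (25 ± 3)/2, giving x^2 = 14 or x^2 = 11. So f(x) = (x^2 - 14)(x^2 - 11) and the roots of f are ±√14, ±√11. Hence the splitting field is K = Q(√14, √11). Since 14 and 11 are distinct squarefree integers > 1, their product 154 is not a perfect square, so √11 ∉ Q(√14). By the tower law [K:Q] = [Q(√14,√11):Q(√14)] · [Q(√14):Q] = 2 · 2 = 4.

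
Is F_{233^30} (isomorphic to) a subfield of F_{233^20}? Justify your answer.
No: F_{233^30} is not a subfield of F_{233^20}

F_{p^m} embeds in F_{p^n} iff m | n. Here 30 ∤ 20 (since 20 = 0·30 + 20 with remainder 20 ≠ 0), so F_{233^30} is not a subfield of F_{233^20}. Equivalently: if it were, the tower law would give 30 = [F_{233^30}:F_233] dividing [F_{233^20}:F_233] = 20, contradiction.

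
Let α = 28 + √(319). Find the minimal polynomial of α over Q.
m_α(x) = x^2 - 56x + 465

From α - 28 = √(319), squaring gives (α - 28)^2 = 319, i.e. α^2 - 56α + 784 = 319, so α^2 - 56α + 465 = 0. The discriminant of x^2 - 56x + 465 is (-56)^2 - 4·(465) = 3136 - 1860 = 1276, and 4·(319) is not a perfect square in Q since 319 is squarefree and ≠ 1. Hence x^2 - 56x + 465 is irreducible over Q and is the minimal polynomial of α.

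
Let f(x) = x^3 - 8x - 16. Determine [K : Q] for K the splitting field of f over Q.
[K : Q] = 6

By the rational root test, any rational root of the monic integer polynomial f(x) = x^3 - 8x - 16 must be an integer dividing the constant term -16, i.e. one of ±{1, 2, 4, 8, 16}. Evaluating: f(1) = -23, f(-1) = -9, f(2) = -24, f(-2) = -8, f(4) = 16, f(-4) = -48, f(8) = 432, f(-8) = -464, f(16) = 3952, f(-16) = -3984; none is 0, so f has no rational root and is therefore irreducible over Q (a cubic with no linear factor over a field is irreducible). For an irreducible cubic, the Galois group is A_3 or S_3 according as the discriminant disc(f) = -4a^3 - 27b^2 = -4·(-8)^3 - 27·(-16)^2 = -4864 is or is not a square in Q. Here disc(f) = -4864 is not a perfect square in Q, so the Galois group of f over Q is not contained in A_3 and must be all of S_3. The splitting field has degree |S_3| = 6 over Q, so [K : Q] = 6.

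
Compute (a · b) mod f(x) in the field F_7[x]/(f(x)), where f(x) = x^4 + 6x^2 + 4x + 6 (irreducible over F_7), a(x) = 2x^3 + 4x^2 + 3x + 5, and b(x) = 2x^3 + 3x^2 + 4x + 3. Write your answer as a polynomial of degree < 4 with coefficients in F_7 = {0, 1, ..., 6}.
a · b ≡ 4x^3 + 3x^2 + 3 (mod f(x))

Multiply in F_7[x]: a(x)·b(x) = (2x^3 + 4x^2 + 3x + 5)·(2x^3 + 3x^2 + 4x + 3) = 4x^6 + 5x^4 + 6x^3 + 4x^2 + x + 1. This has degree ≥ 4, so divide by f(x) over F_7: 4x^6 + 5x^4 + 6x^3 + 4x^2 + x + 1 = (4x^2 + 2)·(x^4 + 6x^2 + 4x + 6) + (4x^3 + 3x^2 + 3). Hence a·b ≡ 4x^3 + 3x^2 + 3 (mod f). (F_7[x]/(f) is a field with 7^4 = 2401 elements since f is irreducible of degree 4.)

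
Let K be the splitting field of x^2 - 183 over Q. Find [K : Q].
[K : Q] = 2

f(x) = x^2 - 183 factors as (x - √183)(x + √183). The splitting field is K = Q(√183). Since 183 is squarefree and > 1, it is not a perfect square, so x^2 - 183 is irreducible over Q and [Q(√183) : Q] = 2. Hence [K : Q] = 2.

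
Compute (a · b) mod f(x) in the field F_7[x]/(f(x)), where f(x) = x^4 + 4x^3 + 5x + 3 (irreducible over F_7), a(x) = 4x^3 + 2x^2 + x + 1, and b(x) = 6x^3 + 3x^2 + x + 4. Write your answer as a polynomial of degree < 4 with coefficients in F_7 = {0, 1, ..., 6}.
a · b ≡ 6x^2 + 3x + 2 (mod f(x))

Multiply in F_7[x]: a(x)·b(x) = (4x^3 + 2x^2 + x + 1)·(6x^3 + 3x^2 + x + 4) = 3x^6 + 3x^5 + 2x^4 + 6x^3 + 5x^2 + 5x + 4. This has degree ≥ 4, so divide by f(x) over F_7: 3x^6 + 3x^5 + 2x^4 + 6x^3 + 5x^2 + 5x + 4 = (3x^2 + 5x + 3)·(x^4 + 4x^3 + 5x + 3) + (6x^2 + 3x + 2). Hence a·b ≡ 6x^2 + 3x + 2 (mod f). (F_7[x]/(f) is a field with 7^4 = 2401 elements since f is irreducible of degree 4.)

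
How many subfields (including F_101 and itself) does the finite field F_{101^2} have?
F_{101^2} has 2 subfields

The subfields of F_{p^n} are exactly the fields F_{p^d} for d | n (each is the fixed field of the unique index-d subgroup of Gal(F_{p^n}/F_p) ≅ Z/nZ). The divisors of n = 2 are {1, 2}, giving 2 subfields: F_{101^1}, F_{101^2}.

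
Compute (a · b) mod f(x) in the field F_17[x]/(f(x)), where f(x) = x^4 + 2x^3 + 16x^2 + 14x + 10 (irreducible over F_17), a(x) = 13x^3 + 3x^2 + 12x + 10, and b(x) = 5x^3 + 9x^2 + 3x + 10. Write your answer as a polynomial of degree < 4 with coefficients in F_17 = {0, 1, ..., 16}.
a · b ≡ x^3 + 5x^2 + 11x + 15 (mod f(x))

Multiply in F_17[x]: a(x)·b(x) = (13x^3 + 3x^2 + 12x + 10)·(5x^3 + 9x^2 + 3x + 10) = 14x^6 + 13x^5 + 7x^4 + 8x^3 + 3x^2 + 14x + 15. This has degree ≥ 4, so divide by f(x) over F_17: 14x^6 + 13x^5 + 7x^4 + 8x^3 + 3x^2 + 14x + 15 = (14x^2 + 2x)·(x^4 + 2x^3 + 16x^2 + 14x + 10) + (x^3 + 5x^2 + 11x + 15). Hence a·b ≡ x^3 + 5x^2 + 11x + 15 (mod f). (F_17[x]/(f) is a field with 17^4 = 83521 elements since f is irreducible of degree 4.)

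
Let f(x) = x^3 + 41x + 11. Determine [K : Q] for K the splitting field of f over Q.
[K : Q] = 6

By the rational root test, any rational root of the monic integer polynomial f(x) = x^3 + 41x + 11 must be an integer dividing the constant term 11, i.e. one of ±{1, 11}. Evaluating: f(1) = 53, f(-1) = -31, f(11) = 1793, f(-11) = -1771; none is 0, so f has no rational root and is therefore irreducible over Q (a cubic with no linear factor over a field is irreducible). For an irreducible cubic, the Galois group is A_3 or S_3 according as the discriminant disc(f) = -4a^3 - 27b^2 = -4·(41)^3 - 27·(11)^2 = -278951 is or is not a square in Q. Here disc(f) = -278951 is not a perfect square in Q, so the Galois group of f over Q is not contained in A_3 and must be all of S_3. The splitting field has degree |S_3| = 6 over Q, so [K : Q] = 6.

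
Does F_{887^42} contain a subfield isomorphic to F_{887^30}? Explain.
No: F_{887^30} is not a subfield of F_{887^42}

F_{p^m} embeds in F_{p^n} iff m | n. Here 30 ∤ 42 (since 42 = 1·30 + 12 with remainder 12 ≠ 0), so F_{887^30} is not a subfield of F_{887^42}. Equivalently: if it were, the tower law would give 30 = [F_{887^30}:F_887] dividing [F_{887^42}:F_887] = 42, contradiction.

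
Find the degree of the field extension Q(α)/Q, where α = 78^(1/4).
[Q(α):Q] = 4

α is a root of x^4 - 78. By Eisenstein's criterion at the prime p = 2 (which divides the constant term 78 but p^2 = 4 does not, since 78 is squarefree), x^4 - 78 is irreducible over Q. Hence [Q(α):Q] = 4.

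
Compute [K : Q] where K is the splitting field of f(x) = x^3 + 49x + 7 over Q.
[K : Q] = 6

By the rational root test, any rational root of the monic integer polynomial f(x) = x^3 + 49x + 7 must be an integer dividing the constant term 7, i.e. one of ±{1, 7}. Evaluating: f(1) = 57, f(-1) = -43, f(7) = 693, f(-7) = -679; none is 0, so f has no rational root and is therefore irreducible over Q (a cubic with no linear factor over a field is irreducible). For an irreducible cubic, the Galois group is A_3 or S_3 according as the discriminant disc(f) = -4a^3 - 27b^2 = -4·(49)^3 - 27·(7)^2 = -471919 is or is not a square in Q. Here disc(f) = -471919 is not a perfect square in Q, so the Galois group of f over Q is not contained in A_3 and must be all of S_3. The splitting field has degree |S_3| = 6 over Q, so [K : Q] = 6.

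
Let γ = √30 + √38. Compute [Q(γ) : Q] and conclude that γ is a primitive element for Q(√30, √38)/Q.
[Q(γ) : Q] = 4 (equivalently, Q(γ) = Q(√30, √38))

Obviously Q(γ) ⊆ Q(√30, √38), and [Q(√30, √38):Q] = 4 (since 30, 38 are distinct squarefree integers > 1 with 1140 not a perfect square). To show equality we compute the minimal polynomial of γ. From γ = √30 + √38: γ^2 = 30 + 2√(1140) + 38 = 68 + 2√(1140), so γ^2 - 68 = 2√(1140); squaring, (γ^2 - 68)^2 = 4·1140, i.e. γ^4 - 136γ^2 + 4624 - 4560 = 0, i.e. γ^4 - 136γ^2 + 64 = 0. So γ is a root of x^4 - 136x^2 + 64. This polynomial is irreducible over Q: it has no rational root (each ±√30 ± √38 is irrational), and any factorization into two quadratics over Q would force √(1140) ∈ Q (pairing opposite roots) or √30, √38 ∈ Q (other pairings), all impossible. Hence [Q(γ):Q] = 4 = [Q(√30, √38):Q], so Q(γ) = Q(√30, √38).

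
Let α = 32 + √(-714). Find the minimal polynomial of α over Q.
m_α(x) = x^2 - 64x + 1738

From α - 32 = √(-714), squaring gives (α - 32)^2 = -714, i.e. α^2 - 64α + 1024 = -714, so α^2 - 64α + 1738 = 0. The discriminant of x^2 - 64x + 1738 is (-64)^2 - 4·(1738) = 4096 - 6952 = -2856, and 4·(-714) is not a perfect square in Q since -714 is squarefree and ≠ 1. Hence x^2 - 64x + 1738 is irreducible over Q and is the minimal polynomial of α.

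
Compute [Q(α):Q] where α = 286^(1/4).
[Q(α):Q] = 4

α is a root of x^4 - 286. By Eisenstein's criterion at the prime p = 2 (which divides the constant term 286 but p^2 = 4 does not, since 286 is squarefree), x^4 - 286 is irreducible over Q. Hence [Q(α):Q] = 4.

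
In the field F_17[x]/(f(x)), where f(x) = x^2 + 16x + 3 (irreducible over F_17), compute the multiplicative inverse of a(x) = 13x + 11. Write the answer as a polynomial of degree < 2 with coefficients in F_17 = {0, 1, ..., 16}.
a(x)^(-1) ≡ 12x + 4 (mod f(x))

Since f is irreducible over F_17, F_17[x]/(f) is a field and a(x) ≠ 0 has an inverse. Apply the extended Euclidean algorithm to f(x) and a(x) in F_17[x]: f(x) = (4x + 7)·a(x) + (11). The last nonzero remainder is the constant 11 = gcd(f, a) in F_17. Back-substituting through the division chain expresses 11 = s(x)·a(x) + t(x)·f(x) with s(x) ≡ 13x + 10 (mod f), so (13x + 10)·a(x) ≡ 11 (mod f). Multiplying by 11^(-1) ≡ 14 in F_17 gives a(x)^(-1) ≡ 14·(13x + 10) ≡ 12x + 4 (mod f). Check: (13x + 11)·(12x + 4) = 3x^2 + 14x + 10 ≡ 1 (mod x^2 + 16x + 3).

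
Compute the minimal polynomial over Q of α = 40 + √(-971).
m_α(x) = x^2 - 80x + 2571

From α - 40 = √(-971), squaring gives (α - 40)^2 = -971, i.e. α^2 - 80α + 1600 = -971, so α^2 - 80α + 2571 = 0. The discriminant of x^2 - 80x + 2571 is (-80)^2 - 4·(2571) = 6400 - 10284 = -3884, and 4·(-971) is not a perfect square in Q since -971 is squarefree and ≠ 1. Hence x^2 - 80x + 2571 is irreducible over Q and is the minimal polynomial of α.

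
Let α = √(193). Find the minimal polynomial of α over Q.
m_α(x) = x^2 - 193

α satisfies α^2 - 193 = 0, so x^2 - 193 annihilates α. Since d = 193 is squarefree and ≠ 1, it is not a perfect square in Q, so x^2 - 193 has no rational root and is therefore irreducible over Q (a degree-2 polynomial over a field is irreducible iff it has no root). Hence m_α(x) = x^2 - 193.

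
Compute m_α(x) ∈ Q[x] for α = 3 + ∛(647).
m_α(x) = x^3 - 9x^2 + 27x - 674

Set β = α - 3 = ∛(647), so β^3 = 647. Then (α - 3)^3 - 647 = 0, i.e. α is a root of g(x) = (x - 3)^3 - 647 = x^3 - 9x^2 + 27x - 674. Since g(x) = h(x - 3) where h(x) = x^3 - 647, and h is irreducible over Q (because 647 is not a perfect cube, so h has no rational root, and a monic cubic with no rational root is irreducible), g is also irreducible (irreducibility is preserved under the substitution x → x - 3). Hence m_α(x) = x^3 - 9x^2 + 27x - 674.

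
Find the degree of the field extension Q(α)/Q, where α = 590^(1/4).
[Q(α):Q] = 4

α is a root of x^4 - 590. By Eisenstein's criterion at the prime p = 2 (which divides the constant term 590 but p^2 = 4 does not, since 590 is squarefree), x^4 - 590 is irreducible over Q. Hence [Q(α):Q] = 4.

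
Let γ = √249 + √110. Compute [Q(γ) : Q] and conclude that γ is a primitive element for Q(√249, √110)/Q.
[Q(γ) : Q] = 4 (equivalently, Q(γ) = Q(√249, √110))

Obviously Q(γ) ⊆ Q(√249, √110), and [Q(√249, √110):Q] = 4 (since 249, 110 are distinct squarefree integers > 1 with 27390 not a perfect square). To show equality we compute the minimal polynomial of γ. From γ = √249 + √110: γ^2 = 249 + 2√(27390) + 110 = 359 + 2√(27390), so γ^2 - 359 = 2√(27390); squaring, (γ^2 - 359)^2 = 4·27390, i.e. γ^4 - 718γ^2 + 128881 - 109560 = 0, i.e. γ^4 - 718γ^2 + 19321 = 0. So γ is a root of x^4 - 718x^2 + 19321. This polynomial is irreducible over Q: it has no rational root (each ±√249 ± √110 is irrational), and any factorization into two quadratics over Q would force √(27390) ∈ Q (pairing opposite roots) or √249, √110 ∈ Q (other pairings), all impossible. Hence [Q(γ):Q] = 4 = [Q(√249, √110):Q], so Q(γ) = Q(√249, √110).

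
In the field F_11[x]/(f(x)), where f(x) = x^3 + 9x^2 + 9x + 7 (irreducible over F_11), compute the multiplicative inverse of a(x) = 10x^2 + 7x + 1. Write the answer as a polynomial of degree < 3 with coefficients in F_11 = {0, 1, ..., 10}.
a(x)^(-1) ≡ 3x^2 + 2x + 4 (mod f(x))

Since f is irreducible over F_11, F_11[x]/(f) is a field and a(x) ≠ 0 has an inverse. Apply the extended Euclidean algorithm to f(x) and a(x) in F_11[x]: f(x) = (10x + 6)·a(x) + (x + 1);  a(x) = (10x + 8)·(x + 1) + (4). The last nonzero remainder is the constant 4 = gcd(f, a) in F_11. Back-substituting through the division chain expresses 4 = s(x)·a(x) + t(x)·f(x) with s(x) ≡ x^2 + 8x + 5 (mod f), so (x^2 + 8x + 5)·a(x) ≡ 4 (mod f). Multiplying by 4^(-1) ≡ 3 in F_11 gives a(x)^(-1) ≡ 3·(x^2 + 8x + 5) ≡ 3x^2 + 2x + 4 (mod f). Check: (10x^2 + 7x + 1)·(3x^2 + 2x + 4) = 8x^4 + 8x^3 + 2x^2 + 8x + 4 ≡ 1 (mod x^3 + 9x^2 + 9x + 7).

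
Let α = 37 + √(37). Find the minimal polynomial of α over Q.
m_α(x) = x^2 - 74x + 1332

From α - 37 = √(37), squaring gives (α - 37)^2 = 37, i.e. α^2 - 74α + 1369 = 37, so α^2 - 74α + 1332 = 0. The discriminant of x^2 - 74x + 1332 is (-74)^2 - 4·(1332) = 5476 - 5328 = 148, and 4·(37) is not a perfect square in Q since 37 is squarefree and ≠ 1. Hence x^2 - 74x + 1332 is irreducible over Q and is the minimal polynomial of α.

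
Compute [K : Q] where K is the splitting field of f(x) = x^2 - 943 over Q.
[K : Q] = 2

f(x) = x^2 - 943 factors as (x - √943)(x + √943). The splitting field is K = Q(√943). Since 943 is squarefree and > 1, it is not a perfect square, so x^2 - 943 is irreducible over Q and [Q(√943) : Q] = 2. Hence [K : Q] = 2.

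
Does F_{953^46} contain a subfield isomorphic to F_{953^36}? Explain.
No: F_{953^36} is not a subfield of F_{953^46}

F_{p^m} embeds in F_{p^n} iff m | n. Here 36 ∤ 46 (since 46 = 1·36 + 10 with remainder 10 ≠ 0), so F_{953^36} is not a subfield of F_{953^46}. Equivalently: if it were, the tower law would give 36 = [F_{953^36}:F_953] dividing [F_{953^46}:F_953] = 46, contradiction.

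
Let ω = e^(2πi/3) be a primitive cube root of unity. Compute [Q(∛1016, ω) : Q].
[Q(∛1016, ω) : Q] = 6

[Q(∛1016):Q] = 3 (min poly x^3 - 1016, irreducible since 1016 is not a perfect cube). [Q(ω):Q] = 2 (min poly x^2 + x + 1). Since Q(∛1016) ⊂ R and ω ∉ R, we have ω ∉ Q(∛1016), so x^2 + x + 1 remains irreducible over Q(∛1016) and [Q(∛1016, ω) : Q(∛1016)] = 2. By the tower law, [Q(∛1016, ω) : Q] = 3 · 2 = 6. (In fact Q(∛1016, ω) is the splitting field of x^3 - 1016 over Q.)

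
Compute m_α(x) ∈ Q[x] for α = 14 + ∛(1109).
m_α(x) = x^3 - 42x^2 + 588x - 3853

Set β = α - 14 = ∛(1109), so β^3 = 1109. Then (α - 14)^3 - 1109 = 0, i.e. α is a root of g(x) = (x - 14)^3 - 1109 = x^3 - 42x^2 + 588x - 3853. Since g(x) = h(x - 14) where h(x) = x^3 - 1109, and h is irreducible over Q (because 1109 is not a perfect cube, so h has no rational root, and a monic cubic with no rational root is irreducible), g is also irreducible (irreducibility is preserved under the substitution x → x - 14). Hence m_α(x) = x^3 - 42x^2 + 588x - 3853.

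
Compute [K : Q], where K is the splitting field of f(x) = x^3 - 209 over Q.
[K : Q] = 6

The roots of x^3 - 209 are ∛209, ω∛209, ω^2∛209 where ω = e^(2πi/3) is a primitive cube root of unity, so K = Q(∛209, ω). Now [Q(∛209):Q] = 3 (since 209 is not a perfect cube, x^3 - 209 is irreducible) and [Q(ω):Q] = 2. Both 2 and 3 divide [K:Q], and [K:Q] ≤ 3·2 = 6, so [K:Q] = 6. (Equivalently: Q(∛209) ⊂ R but ω ∉ R, so [K : Q(∛209)] = 2.)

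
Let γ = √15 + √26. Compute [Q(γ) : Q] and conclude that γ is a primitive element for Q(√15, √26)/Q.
[Q(γ) : Q] = 4 (equivalently, Q(γ) = Q(√15, √26))

Obviously Q(γ) ⊆ Q(√15, √26), and [Q(√15, √26):Q] = 4 (since 15, 26 are distinct squarefree integers > 1 with 390 not a perfect square). To show equality we compute the minimal polynomial of γ. From γ = √15 + √26: γ^2 = 15 + 2√(390) + 26 = 41 + 2√(390), so γ^2 - 41 = 2√(390); squaring, (γ^2 - 41)^2 = 4·390, i.e. γ^4 - 82γ^2 + 1681 - 1560 = 0, i.e. γ^4 - 82γ^2 + 121 = 0. So γ is a root of x^4 - 82x^2 + 121. This polynomial is irreducible over Q: it has no rational root (each ±√15 ± √26 is irrational), and any factorization into two quadratics over Q would force √(390) ∈ Q (pairing opposite roots) or √15, √26 ∈ Q (other pairings), all impossible. Hence [Q(γ):Q] = 4 = [Q(√15, √26):Q], so Q(γ) = Q(√15, √26).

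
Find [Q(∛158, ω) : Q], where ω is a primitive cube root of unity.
[Q(∛158, ω) : Q] = 6

[Q(∛158):Q] = 3 (min poly x^3 - 158, irreducible since 158 is not a perfect cube). [Q(ω):Q] = 2 (min poly x^2 + x + 1). Since Q(∛158) ⊂ R and ω ∉ R, we have ω ∉ Q(∛158), so x^2 + x + 1 remains irreducible over Q(∛158) and [Q(∛158, ω) : Q(∛158)] = 2. By the tower law, [Q(∛158, ω) : Q] = 3 · 2 = 6. (In fact Q(∛158, ω) is the splitting field of x^3 - 158 over Q.)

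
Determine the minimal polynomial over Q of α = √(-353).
m_α(x) = x^2 + 353

α satisfies α^2 + 353 = 0, so x^2 + 353 annihilates α. Since d = -353 is squarefree and ≠ 1, it is not a perfect square in Q, so x^2 + 353 has no rational root and is therefore irreducible over Q (a degree-2 polynomial over a field is irreducible iff it has no root). Hence m_α(x) = x^2 + 353.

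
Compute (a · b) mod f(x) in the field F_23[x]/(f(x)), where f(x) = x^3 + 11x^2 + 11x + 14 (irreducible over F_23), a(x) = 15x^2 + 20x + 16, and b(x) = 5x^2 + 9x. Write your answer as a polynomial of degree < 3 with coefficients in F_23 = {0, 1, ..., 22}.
a · b ≡ 14x^2 + 18x + 3 (mod f(x))

Multiply in F_23[x]: a(x)·b(x) = (15x^2 + 20x + 16)·(5x^2 + 9x) = 6x^4 + 5x^3 + 7x^2 + 6x. This has degree ≥ 3, so divide by f(x) over F_23: 6x^4 + 5x^3 + 7x^2 + 6x = (6x + 8)·(x^3 + 11x^2 + 11x + 14) + (14x^2 + 18x + 3). Hence a·b ≡ 14x^2 + 18x + 3 (mod f). (F_23[x]/(f) is a field with 23^3 = 12167 elements since f is irreducible of degree 3.)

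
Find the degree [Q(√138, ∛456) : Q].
[Q(√138, ∛456) : Q] = 6

Let L = Q(√138, ∛456). Since Q(√138) ⊂ L and [Q(√138):Q] = 2, the tower law gives 2 | [L:Q]. Likewise Q(∛456) ⊂ L with [Q(∛456):Q] = 3 (because 456 is not a perfect cube), so 3 | [L:Q]. As gcd(2,3) = 1, [L:Q] is divisible by 6. Conversely L is generated over Q by √138 and ∛456, so [L:Q] ≤ 2·3 = 6. Therefore [Q(√138, ∛456) : Q] = 6.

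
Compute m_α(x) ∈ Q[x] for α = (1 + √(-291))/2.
m_α(x) = x^2 - x + 73

From 2α - 1 = √(-291), squaring gives (2α - 1)^2 = -291, i.e. 4α^2 - 4α + 1 = -291, so α^2 - α + (1 + 291)/4 = 0. Since -291 ≡ 1 (mod 4), (1 + 291)/4 = 73 ∈ Z. The polynomial x^2 - x + 73 has discriminant 1 - 4·(73) = -291, which is not a perfect square in Q (d = -291 is squarefree and ≠ 1), so x^2 - x + 73 is irreducible over Q. It is the minimal polynomial of α.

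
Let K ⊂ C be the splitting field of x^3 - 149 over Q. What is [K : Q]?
[K : Q] = 6

The roots of x^3 - 149 are ∛149, ω∛149, ω^2∛149 where ω = e^(2πi/3) is a primitive cube root of unity, so K = Q(∛149, ω). Now [Q(∛149):Q] = 3 (since 149 is not a perfect cube, x^3 - 149 is irreducible) and [Q(ω):Q] = 2. Both 2 and 3 divide [K:Q], and [K:Q] ≤ 3·2 = 6, so [K:Q] = 6. (Equivalently: Q(∛149) ⊂ R but ω ∉ R, so [K : Q(∛149)] = 2.)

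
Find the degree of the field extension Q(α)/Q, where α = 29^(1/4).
[Q(α):Q] = 4

α is a root of x^4 - 29. By Eisenstein's criterion at the prime p = 29 (which divides the constant term 29 but p^2 = 841 does not, since 29 is squarefree), x^4 - 29 is irreducible over Q. Hence [Q(α):Q] = 4.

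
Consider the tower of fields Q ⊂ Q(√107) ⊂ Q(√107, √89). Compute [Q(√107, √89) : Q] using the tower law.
[Q(√107, √89) : Q] = 4

[Q(√107):Q] = 2 (min poly x^2 - 107, irreducible since 107 is squarefree > 1). For the top step, suppose √89 ∈ Q(√107), say √89 = c + d√107 with c, d ∈ Q. Squaring: 89 = c^2 + 107d^2 + 2cd√107. Since √107 ∉ Q this forces 2cd = 0. If d = 0 then √89 = c ∈ Q, contradicting 89 squarefree > 1. If c = 0 then 89 = 107d^2, so 107·89 = (107d)^2 is a perfect square in Q — but 107·89 = 9523 is not a perfect square (since 107 and 89 are distinct squarefree integers). Contradiction. Hence √89 ∉ Q(√107), so x^2 - 89 stays irreducible over Q(√107) and [Q(√107, √89) : Q(√107)] = 2. By the tower law, [Q(√107, √89) : Q] = 2 · 2 = 4.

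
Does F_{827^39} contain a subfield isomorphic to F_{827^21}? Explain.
No: F_{827^21} is not a subfield of F_{827^39}

F_{p^m} embeds in F_{p^n} iff m | n. Here 21 ∤ 39 (since 39 = 1·21 + 18 with remainder 18 ≠ 0), so F_{827^21} is not a subfield of F_{827^39}. Equivalently: if it were, the tower law would give 21 = [F_{827^21}:F_827] dividing [F_{827^39}:F_827] = 39, contradiction.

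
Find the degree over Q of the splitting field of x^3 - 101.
[K : Q] = 6

The roots of x^3 - 101 are ∛101, ω∛101, ω^2∛101 where ω = e^(2πi/3) is a primitive cube root of unity, so K = Q(∛101, ω). Now [Q(∛101):Q] = 3 (since 101 is not a perfect cube, x^3 - 101 is irreducible) and [Q(ω):Q] = 2. Both 2 and 3 divide [K:Q], and [K:Q] ≤ 3·2 = 6, so [K:Q] = 6. (Equivalently: Q(∛101) ⊂ R but ω ∉ R, so [K : Q(∛101)] = 2.)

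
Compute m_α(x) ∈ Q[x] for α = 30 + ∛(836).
m_α(x) = x^3 - 90x^2 + 2700x - 27836

Set β = α - 30 = ∛(836), so β^3 = 836. Then (α - 30)^3 - 836 = 0, i.e. α is a root of g(x) = (x - 30)^3 - 836 = x^3 - 90x^2 + 2700x - 27836. Since g(x) = h(x - 30) where h(x) = x^3 - 836, and h is irreducible over Q (because 836 is not a perfect cube, so h has no rational root, and a monic cubic with no rational root is irreducible), g is also irreducible (irreducibility is preserved under the substitution x → x - 30). Hence m_α(x) = x^3 - 90x^2 + 2700x - 27836.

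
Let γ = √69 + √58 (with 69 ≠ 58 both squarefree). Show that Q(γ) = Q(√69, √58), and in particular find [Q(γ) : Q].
[Q(γ) : Q] = 4 (equivalently, Q(γ) = Q(√69, √58))

Obviously Q(γ) ⊆ Q(√69, √58), and [Q(√69, √58):Q] = 4 (since 69, 58 are distinct squarefree integers > 1 with 4002 not a perfect square). To show equality we compute the minimal polynomial of γ. From γ = √69 + √58: γ^2 = 69 + 2√(4002) + 58 = 127 + 2√(4002), so γ^2 - 127 = 2√(4002); squaring, (γ^2 - 127)^2 = 4·4002, i.e. γ^4 - 254γ^2 + 16129 - 16008 = 0, i.e. γ^4 - 254γ^2 + 121 = 0. So γ is a root of x^4 - 254x^2 + 121. This polynomial is irreducible over Q: it has no rational root (each ±√69 ± √58 is irrational), and any factorization into two quadratics over Q would force √(4002) ∈ Q (pairing opposite roots) or √69, √58 ∈ Q (other pairings), all impossible. Hence [Q(γ):Q] = 4 = [Q(√69, √58):Q], so Q(γ) = Q(√69, √58).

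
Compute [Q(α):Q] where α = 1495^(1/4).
[Q(α):Q] = 4

α is a root of x^4 - 1495. By Eisenstein's criterion at the prime p = 5 (which divides the constant term 1495 but p^2 = 25 does not, since 1495 is squarefree), x^4 - 1495 is irreducible over Q. Hence [Q(α):Q] = 4.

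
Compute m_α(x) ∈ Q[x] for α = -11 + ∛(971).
m_α(x) = x^3 + 33x^2 + 363x + 360

Set β = α + 11 = ∛(971), so β^3 = 971. Then (α + 11)^3 - 971 = 0, i.e. α is a root of g(x) = (x + 11)^3 - 971 = x^3 + 33x^2 + 363x + 360. Since g(x) = h(x + 11) where h(x) = x^3 - 971, and h is irreducible over Q (because 971 is not a perfect cube, so h has no rational root, and a monic cubic with no rational root is irreducible), g is also irreducible (irreducibility is preserved under the substitution x → x + 11). Hence m_α(x) = x^3 + 33x^2 + 363x + 360.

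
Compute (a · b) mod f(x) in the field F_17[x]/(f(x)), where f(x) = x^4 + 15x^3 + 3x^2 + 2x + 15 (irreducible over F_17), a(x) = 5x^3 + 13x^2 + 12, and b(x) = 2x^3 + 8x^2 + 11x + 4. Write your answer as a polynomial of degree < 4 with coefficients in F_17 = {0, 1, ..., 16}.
a · b ≡ x^3 + 11x^2 + 8x + 4 (mod f(x))

Multiply in F_17[x]: a(x)·b(x) = (5x^3 + 13x^2 + 12)·(2x^3 + 8x^2 + 11x + 4) = 10x^6 + 15x^5 + 6x^4 + 12x^2 + 13x + 14. This has degree ≥ 4, so divide by f(x) over F_17: 10x^6 + 15x^5 + 6x^4 + 12x^2 + 13x + 14 = (10x^2 + x + 12)·(x^4 + 15x^3 + 3x^2 + 2x + 15) + (x^3 + 11x^2 + 8x + 4). Hence a·b ≡ x^3 + 11x^2 + 8x + 4 (mod f). (F_17[x]/(f) is a field with 17^4 = 83521 elements since f is irreducible of degree 4.)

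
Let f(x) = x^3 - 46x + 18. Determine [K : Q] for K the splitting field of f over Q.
[K : Q] = 6

By the rational root test, any rational root of the monic integer polynomial f(x) = x^3 - 46x + 18 must be an integer dividing the constant term 18, i.e. one of ±{1, 2, 3, 6, 9, 18}. Evaluating: f(1) = -27, f(-1) = 63, f(2) = -66, f(-2) = 102, f(3) = -93, f(-3) = 129, f(6) = -42, f(-6) = 78, f(9) = 333, f(-9) = -297, f(18) = 5022, f(-18) = -4986; none is 0, so f has no rational root and is therefore irreducible over Q (a cubic with no linear factor over a field is irreducible). For an irreducible cubic, the Galois group is A_3 or S_3 according as the discriminant disc(f) = -4a^3 - 27b^2 = -4·(-46)^3 - 27·(18)^2 = 380596 is or is not a square in Q. Here disc(f) = 380596 is not a perfect square in Q, so the Galois group of f over Q is not contained in A_3 and must be all of S_3. The splitting field has degree |S_3| = 6 over Q, so [K : Q] = 6.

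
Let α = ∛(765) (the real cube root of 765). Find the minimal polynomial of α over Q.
m_α(x) = x^3 - 765

α satisfies α^3 = 765, so x^3 - 765 annihilates α. By the rational root test, a rational root p/q (in lowest terms) of x^3 - 765 would satisfy p^3 = 765 q^3, forcing q = 1 and p^3 = 765; but 765 is not a perfect cube, contradiction. A monic cubic over Q with no rational root is irreducible (any nontrivial factorization would include a linear factor). Hence x^3 - 765 is the minimal polynomial of α, and in particular [Q(α):Q] = 3.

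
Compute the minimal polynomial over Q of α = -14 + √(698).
m_α(x) = x^2 + 28x - 502

From α + 14 = √(698), squaring gives (α + 14)^2 = 698, i.e. α^2 + 28α + 196 = 698, so α^2 + 28α - 502 = 0. The discriminant of x^2 + 28x - 502 is (28)^2 - 4·(-502) = 784 + 2008 = 2792, and 4·(698) is not a perfect square in Q since 698 is squarefree and ≠ 1. Hence x^2 + 28x - 502 is irreducible over Q and is the minimal polynomial of α.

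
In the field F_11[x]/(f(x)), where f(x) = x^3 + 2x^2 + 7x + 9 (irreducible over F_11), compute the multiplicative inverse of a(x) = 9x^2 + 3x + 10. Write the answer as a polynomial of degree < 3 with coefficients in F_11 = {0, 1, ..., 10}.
a(x)^(-1) ≡ 2x^2 + 3x + 4 (mod f(x))

Since f is irreducible over F_11, F_11[x]/(f) is a field and a(x) ≠ 0 has an inverse. Apply the extended Euclidean algorithm to f(x) and a(x) in F_11[x]: f(x) = (5x + 1)·a(x) + (9x + 10);  a(x) = (x + 9)·(9x + 10) + (8). The last nonzero remainder is the constant 8 = gcd(f, a) in F_11. Back-substituting through the division chain expresses 8 = s(x)·a(x) + t(x)·f(x) with s(x) ≡ 5x^2 + 2x + 10 (mod f), so (5x^2 + 2x + 10)·a(x) ≡ 8 (mod f). Multiplying by 8^(-1) ≡ 7 in F_11 gives a(x)^(-1) ≡ 7·(5x^2 + 2x + 10) ≡ 2x^2 + 3x + 4 (mod f). Check: (9x^2 + 3x + 10)·(2x^2 + 3x + 4) = 7x^4 + 10x^2 + 9x + 7 ≡ 1 (mod x^3 + 2x^2 + 7x + 9).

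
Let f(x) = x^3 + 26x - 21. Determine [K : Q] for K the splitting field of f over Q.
[K : Q] = 6

By the rational root test, any rational root of the monic integer polynomial f(x) = x^3 + 26x - 21 must be an integer dividing the constant term -21, i.e. one of ±{1, 3, 7, 21}. Evaluating: f(1) = 6, f(-1) = -48, f(3) = 84, f(-3) = -126, f(7) = 504, f(-7) = -546, f(21) = 9786, f(-21) = -9828; none is 0, so f has no rational root and is therefore irreducible over Q (a cubic with no linear factor over a field is irreducible). For an irreducible cubic, the Galois group is A_3 or S_3 according as the discriminant disc(f) = -4a^3 - 27b^2 = -4·(26)^3 - 27·(-21)^2 = -82211 is or is not a square in Q. Here disc(f) = -82211 is not a perfect square in Q, so the Galois group of f over Q is not contained in A_3 and must be all of S_3. The splitting field has degree |S_3| = 6 over Q, so [K : Q] = 6.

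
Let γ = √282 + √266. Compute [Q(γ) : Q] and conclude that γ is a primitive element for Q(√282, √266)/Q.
[Q(γ) : Q] = 4 (equivalently, Q(γ) = Q(√282, √266))

Obviously Q(γ) ⊆ Q(√282, √266), and [Q(√282, √266):Q] = 4 (since 282, 266 are distinct squarefree integers > 1 with 75012 not a perfect square). To show equality we compute the minimal polynomial of γ. From γ = √282 + √266: γ^2 = 282 + 2√(75012) + 266 = 548 + 2√(75012), so γ^2 - 548 = 2√(75012); squaring, (γ^2 - 548)^2 = 4·75012, i.e. γ^4 - 1096γ^2 + 300304 - 300048 = 0, i.e. γ^4 - 1096γ^2 + 256 = 0. So γ is a root of x^4 - 1096x^2 + 256. This polynomial is irreducible over Q: it has no rational root (each ±√282 ± √266 is irrational), and any factorization into two quadratics over Q would force √(75012) ∈ Q (pairing opposite roots) or √282, √266 ∈ Q (other pairings), all impossible. Hence [Q(γ):Q] = 4 = [Q(√282, √266):Q], so Q(γ) = Q(√282, √266).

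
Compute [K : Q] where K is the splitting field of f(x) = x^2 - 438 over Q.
[K : Q] = 2

f(x) = x^2 - 438 factors as (x - √438)(x + √438). The splitting field is K = Q(√438). Since 438 is squarefree and > 1, it is not a perfect square, so x^2 - 438 is irreducible over Q and [Q(√438) : Q] = 2. Hence [K : Q] = 2.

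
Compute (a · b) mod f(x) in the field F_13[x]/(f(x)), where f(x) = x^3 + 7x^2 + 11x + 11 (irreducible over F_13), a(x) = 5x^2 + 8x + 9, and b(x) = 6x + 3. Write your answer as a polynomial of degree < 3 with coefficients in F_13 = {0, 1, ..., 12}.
a · b ≡ 9x^2 + 8x + 9 (mod f(x))

Multiply in F_13[x]: a(x)·b(x) = (5x^2 + 8x + 9)·(6x + 3) = 4x^3 + 11x^2 + 1. This has degree ≥ 3, so divide by f(x) over F_13: 4x^3 + 11x^2 + 1 = (4)·(x^3 + 7x^2 + 11x + 11) + (9x^2 + 8x + 9). Hence a·b ≡ 9x^2 + 8x + 9 (mod f). (F_13[x]/(f) is a field with 13^3 = 2197 elements since f is irreducible of degree 3.)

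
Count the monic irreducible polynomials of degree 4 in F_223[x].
There are 618230928 monic irreducible polynomials of degree 4 over F_223

Each element of F_{223^4} that lies in no proper subfield is a root of exactly one monic irreducible of degree 4 over F_223, and each such polynomial has 4 distinct roots in F_{223^4}. By Möbius inversion the count is N_223(4) = (1/4) Σ_{d|4} μ(4/d) · 223^d = (1/4)(μ(4)·223^1 + μ(2)·223^2 + μ(1)·223^4) = 2472923712/4 = 618230928.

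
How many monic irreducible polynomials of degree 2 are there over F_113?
There are 6328 monic irreducible polynomials of degree 2 over F_113

Each element of F_{113^2} that lies in no proper subfield is a root of exactly one monic irreducible of degree 2 over F_113, and each such polynomial has 2 distinct roots in F_{113^2}. By Möbius inversion the count is N_113(2) = (1/2) Σ_{d|2} μ(2/d) · 113^d = (1/2)(μ(2)·113^1 + μ(1)·113^2) = 12656/2 = 6328.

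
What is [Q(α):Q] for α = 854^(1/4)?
[Q(α):Q] = 4

α is a root of x^4 - 854. By Eisenstein's criterion at the prime p = 2 (which divides the constant term 854 but p^2 = 4 does not, since 854 is squarefree), x^4 - 854 is irreducible over Q. Hence [Q(α):Q] = 4.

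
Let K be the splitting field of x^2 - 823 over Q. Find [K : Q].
[K : Q] = 2

f(x) = x^2 - 823 factors as (x - √823)(x + √823). The splitting field is K = Q(√823). Since 823 is squarefree and > 1, it is not a perfect square, so x^2 - 823 is irreducible over Q and [Q(√823) : Q] = 2. Hence [K : Q] = 2.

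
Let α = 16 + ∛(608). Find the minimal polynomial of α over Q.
m_α(x) = x^3 - 48x^2 + 768x - 4704

Set β = α - 16 = ∛(608), so β^3 = 608. Then (α - 16)^3 - 608 = 0, i.e. α is a root of g(x) = (x - 16)^3 - 608 = x^3 - 48x^2 + 768x - 4704. Since g(x) = h(x - 16) where h(x) = x^3 - 608, and h is irreducible over Q (because 608 is not a perfect cube, so h has no rational root, and a monic cubic with no rational root is irreducible), g is also irreducible (irreducibility is preserved under the substitution x → x - 16). Hence m_α(x) = x^3 - 48x^2 + 768x - 4704.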